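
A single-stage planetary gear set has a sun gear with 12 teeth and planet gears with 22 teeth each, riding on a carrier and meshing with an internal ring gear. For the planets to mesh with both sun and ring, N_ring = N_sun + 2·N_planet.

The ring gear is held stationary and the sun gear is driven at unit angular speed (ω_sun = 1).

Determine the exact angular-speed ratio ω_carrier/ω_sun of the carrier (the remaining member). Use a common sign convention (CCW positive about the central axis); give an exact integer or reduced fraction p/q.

3/17

N_ring = 12 + 2·22 = 56
12(ω_s−ω_c) = −56(ω_r−ω_c),  ω_r=0, ω_s=1
12(1−ω_c) = −56(0−ω_c)  ⇒  68ω_c = 12  ⇒  ω_c = 3/17
ω_c/ω_s = 3/17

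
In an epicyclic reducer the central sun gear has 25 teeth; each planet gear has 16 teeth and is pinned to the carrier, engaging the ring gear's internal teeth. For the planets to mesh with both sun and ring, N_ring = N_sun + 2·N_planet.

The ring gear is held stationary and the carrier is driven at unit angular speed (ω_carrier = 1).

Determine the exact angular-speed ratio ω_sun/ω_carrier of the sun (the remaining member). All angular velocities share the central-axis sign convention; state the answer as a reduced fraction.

N_ring = 25 + 2·16 = 57
25(ω_s−ω_c) = −57(ω_r−ω_c),  ω_r=0, ω_c=1
ω_s = 1 − (57/25)(0−1) = 82/25
ω_s/ω_c = 82/25

82/25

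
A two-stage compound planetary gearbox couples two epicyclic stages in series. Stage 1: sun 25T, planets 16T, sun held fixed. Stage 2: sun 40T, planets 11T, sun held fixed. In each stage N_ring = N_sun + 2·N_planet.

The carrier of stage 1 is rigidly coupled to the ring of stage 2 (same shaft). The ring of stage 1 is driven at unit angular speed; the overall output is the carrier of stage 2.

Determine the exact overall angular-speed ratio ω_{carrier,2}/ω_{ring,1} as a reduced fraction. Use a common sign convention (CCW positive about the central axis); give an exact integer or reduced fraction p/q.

589/1394

Stage 1: N_ring = 25 + 2·16 = 57
Stage 1: 25(ω_s−ω_c) = −57(ω_r−ω_c),  ω_s=0, ω_r=1
Stage 1: 25(0−ω_c) = −57(1−ω_c)  ⇒  82ω_c = 57  ⇒  ω_c = 57/82
  ⇒ ω_c¹/ω_r¹ = 57/82
Stage 2: N_ring = 40 + 2·11 = 62
Stage 2: 40(ω_s−ω_c) = −62(ω_r−ω_c),  ω_s=0, ω_r=1
Stage 2: 40(0−ω_c) = −62(1−ω_c)  ⇒  102ω_c = 62  ⇒  ω_c = 31/51
  ⇒ ω_c²/ω_r² = 31/51
Coupling ω_r² = ω_c¹ ⇒ overall = 57/82 × 31/51 = 589/1394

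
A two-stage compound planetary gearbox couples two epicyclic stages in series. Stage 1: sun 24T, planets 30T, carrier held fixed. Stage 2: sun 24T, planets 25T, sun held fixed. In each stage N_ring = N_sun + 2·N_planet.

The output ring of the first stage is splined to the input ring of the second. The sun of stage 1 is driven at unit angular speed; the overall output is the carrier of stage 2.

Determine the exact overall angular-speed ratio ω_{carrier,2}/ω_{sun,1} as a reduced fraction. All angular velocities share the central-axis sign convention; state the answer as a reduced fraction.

Stage 1: N_ring = 24 + 2·30 = 84
Stage 1: 24(ω_s−ω_c) = −84(ω_r−ω_c),  ω_c=0, ω_s=1
Stage 1: ω_r = 0 − (24/84)(1−0) = -2/7
  ⇒ ω_r¹/ω_s¹ = -2/7
Stage 2: N_ring = 24 + 2·25 = 74
Stage 2: 24(ω_s−ω_c) = −74(ω_r−ω_c),  ω_s=0, ω_r=1
Stage 2: 24(0−ω_c) = −74(1−ω_c)  ⇒  98ω_c = 74  ⇒  ω_c = 37/49
  ⇒ ω_c²/ω_r² = 37/49
Coupling ω_r² = ω_r¹ ⇒ overall = -2/7 × 37/49 = -74/343

-74/343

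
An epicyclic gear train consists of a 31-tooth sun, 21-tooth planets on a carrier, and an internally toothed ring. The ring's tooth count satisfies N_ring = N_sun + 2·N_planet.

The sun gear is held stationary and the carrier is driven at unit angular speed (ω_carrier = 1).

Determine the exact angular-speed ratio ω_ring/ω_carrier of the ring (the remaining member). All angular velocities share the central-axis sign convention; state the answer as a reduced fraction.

104/73

N_ring = 31 + 2·21 = 73
31(ω_s−ω_c) = −73(ω_r−ω_c),  ω_s=0, ω_c=1
ω_r = 1 − (31/73)(0−1) = 104/73
ω_r/ω_c = 104/73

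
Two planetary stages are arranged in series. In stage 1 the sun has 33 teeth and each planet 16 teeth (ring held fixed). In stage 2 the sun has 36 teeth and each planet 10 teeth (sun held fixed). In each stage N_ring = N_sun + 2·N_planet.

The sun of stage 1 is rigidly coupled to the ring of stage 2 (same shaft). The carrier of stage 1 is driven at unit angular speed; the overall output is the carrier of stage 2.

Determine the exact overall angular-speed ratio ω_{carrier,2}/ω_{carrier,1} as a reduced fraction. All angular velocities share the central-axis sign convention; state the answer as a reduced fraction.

Stage 1: N_ring = 33 + 2·16 = 65
Stage 1: 33(ω_s−ω_c) = −65(ω_r−ω_c),  ω_r=0, ω_c=1
Stage 1: ω_s = 1 − (65/33)(0−1) = 98/33
  ⇒ ω_s¹/ω_c¹ = 98/33
Stage 2: N_ring = 36 + 2·10 = 56
Stage 2: 36(ω_s−ω_c) = −56(ω_r−ω_c),  ω_s=0, ω_r=1
Stage 2: 36(0−ω_c) = −56(1−ω_c)  ⇒  92ω_c = 56  ⇒  ω_c = 14/23
  ⇒ ω_c²/ω_r² = 14/23
Coupling ω_r² = ω_s¹ ⇒ overall = 98/33 × 14/23 = 1372/759

1372/759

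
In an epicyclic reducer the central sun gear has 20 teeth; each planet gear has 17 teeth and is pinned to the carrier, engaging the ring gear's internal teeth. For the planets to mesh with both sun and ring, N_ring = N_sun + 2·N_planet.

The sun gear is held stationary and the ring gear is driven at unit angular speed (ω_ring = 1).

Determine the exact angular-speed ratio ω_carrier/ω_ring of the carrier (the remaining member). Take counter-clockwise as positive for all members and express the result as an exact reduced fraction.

27/37

N_ring = 20 + 2·17 = 54
20(ω_s−ω_c) = −54(ω_r−ω_c),  ω_s=0, ω_r=1
20(0−ω_c) = −54(1−ω_c)  ⇒  74ω_c = 54  ⇒  ω_c = 27/37
ω_c/ω_r = 27/37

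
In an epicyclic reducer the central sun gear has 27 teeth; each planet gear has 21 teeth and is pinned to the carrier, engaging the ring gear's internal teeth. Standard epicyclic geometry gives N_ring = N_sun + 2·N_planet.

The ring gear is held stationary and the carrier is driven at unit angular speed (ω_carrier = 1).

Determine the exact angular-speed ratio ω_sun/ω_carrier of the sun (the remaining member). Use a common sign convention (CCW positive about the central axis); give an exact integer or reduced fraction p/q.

32/9

N_ring = 27 + 2·21 = 69
27(ω_s−ω_c) = −69(ω_r−ω_c),  ω_r=0, ω_c=1
ω_s = 1 − (69/27)(0−1) = 32/9
ω_s/ω_c = 32/9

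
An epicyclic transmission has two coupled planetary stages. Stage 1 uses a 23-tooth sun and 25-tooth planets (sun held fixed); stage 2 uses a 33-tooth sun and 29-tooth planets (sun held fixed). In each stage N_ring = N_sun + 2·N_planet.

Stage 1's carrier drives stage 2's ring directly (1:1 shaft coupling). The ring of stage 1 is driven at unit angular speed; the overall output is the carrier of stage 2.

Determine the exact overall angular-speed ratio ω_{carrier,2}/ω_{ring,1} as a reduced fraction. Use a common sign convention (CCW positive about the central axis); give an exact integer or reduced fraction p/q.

6643/11904

Stage 1: N_ring = 23 + 2·25 = 73
Stage 1: 23(ω_s−ω_c) = −73(ω_r−ω_c),  ω_s=0, ω_r=1
Stage 1: 23(0−ω_c) = −73(1−ω_c)  ⇒  96ω_c = 73  ⇒  ω_c = 73/96
  ⇒ ω_c¹/ω_r¹ = 73/96
Stage 2: N_ring = 33 + 2·29 = 91
Stage 2: 33(ω_s−ω_c) = −91(ω_r−ω_c),  ω_s=0, ω_r=1
Stage 2: 33(0−ω_c) = −91(1−ω_c)  ⇒  124ω_c = 91  ⇒  ω_c = 91/124
  ⇒ ω_c²/ω_r² = 91/124
Coupling ω_r² = ω_c¹ ⇒ overall = 73/96 × 91/124 = 6643/11904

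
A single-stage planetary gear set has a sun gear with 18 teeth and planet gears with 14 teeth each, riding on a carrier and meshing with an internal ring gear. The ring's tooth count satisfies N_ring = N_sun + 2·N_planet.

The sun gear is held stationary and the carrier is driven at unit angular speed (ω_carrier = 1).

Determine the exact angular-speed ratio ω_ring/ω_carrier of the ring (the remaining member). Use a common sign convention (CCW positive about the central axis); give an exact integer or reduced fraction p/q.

32/23

N_ring = 18 + 2·14 = 46
18(ω_s−ω_c) = −46(ω_r−ω_c),  ω_s=0, ω_c=1
ω_r = 1 − (18/46)(0−1) = 32/23
ω_r/ω_c = 32/23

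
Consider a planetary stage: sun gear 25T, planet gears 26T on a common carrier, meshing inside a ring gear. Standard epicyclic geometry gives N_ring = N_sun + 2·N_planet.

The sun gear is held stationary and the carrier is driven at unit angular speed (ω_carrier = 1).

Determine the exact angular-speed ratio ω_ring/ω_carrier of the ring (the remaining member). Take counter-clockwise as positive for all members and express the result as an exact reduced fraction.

102/77

N_ring = 25 + 2·26 = 77
25(ω_s−ω_c) = −77(ω_r−ω_c),  ω_s=0, ω_c=1
ω_r = 1 − (25/77)(0−1) = 102/77
ω_r/ω_c = 102/77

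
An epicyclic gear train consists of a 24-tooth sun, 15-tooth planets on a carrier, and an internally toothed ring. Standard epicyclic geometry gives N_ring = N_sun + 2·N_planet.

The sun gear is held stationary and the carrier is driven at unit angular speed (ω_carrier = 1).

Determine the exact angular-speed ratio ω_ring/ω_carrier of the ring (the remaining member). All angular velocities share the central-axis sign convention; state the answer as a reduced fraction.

13/9

N_ring = 24 + 2·15 = 54
24(ω_s−ω_c) = −54(ω_r−ω_c),  ω_s=0, ω_c=1
ω_r = 1 − (24/54)(0−1) = 13/9
ω_r/ω_c = 13/9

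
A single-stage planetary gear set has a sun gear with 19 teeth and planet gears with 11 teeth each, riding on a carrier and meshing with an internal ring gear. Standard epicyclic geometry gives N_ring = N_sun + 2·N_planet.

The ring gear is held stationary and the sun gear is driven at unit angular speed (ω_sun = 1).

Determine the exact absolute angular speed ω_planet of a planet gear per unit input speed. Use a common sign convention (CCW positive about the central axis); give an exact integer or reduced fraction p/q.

-19/22

N_ring = 19 + 2·11 = 41
19(ω_s−ω_c) = −41(ω_r−ω_c),  ω_r=0, ω_s=1
19(1−ω_c) = −41(0−ω_c)  ⇒  60ω_c = 19  ⇒  ω_c = 19/60
sun–planet: 19·(1−19/60) = −11·(ω_p−ω_c)  ⇒  ω_p−ω_c = −(19/11)·(41/60) = -779/660
ω_p = 19/60 − 779/660 = -19/22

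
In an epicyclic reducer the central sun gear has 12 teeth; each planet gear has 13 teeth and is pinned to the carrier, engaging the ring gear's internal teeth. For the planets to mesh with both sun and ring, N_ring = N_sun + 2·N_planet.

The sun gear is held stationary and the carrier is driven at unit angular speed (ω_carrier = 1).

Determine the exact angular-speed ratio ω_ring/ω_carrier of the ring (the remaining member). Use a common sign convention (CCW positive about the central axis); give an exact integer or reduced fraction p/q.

25/19

N_ring = 12 + 2·13 = 38
12(ω_s−ω_c) = −38(ω_r−ω_c),  ω_s=0, ω_c=1
ω_r = 1 − (12/38)(0−1) = 25/19
ω_r/ω_c = 25/19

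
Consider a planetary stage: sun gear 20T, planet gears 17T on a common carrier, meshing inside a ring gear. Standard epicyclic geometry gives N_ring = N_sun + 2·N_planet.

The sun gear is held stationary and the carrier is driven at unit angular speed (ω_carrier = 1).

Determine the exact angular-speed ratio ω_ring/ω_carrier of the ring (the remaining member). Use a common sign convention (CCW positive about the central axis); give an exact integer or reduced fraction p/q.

N_ring = 20 + 2·17 = 54
20(ω_s−ω_c) = −54(ω_r−ω_c),  ω_s=0, ω_c=1
ω_r = 1 − (20/54)(0−1) = 37/27
ω_r/ω_c = 37/27

37/27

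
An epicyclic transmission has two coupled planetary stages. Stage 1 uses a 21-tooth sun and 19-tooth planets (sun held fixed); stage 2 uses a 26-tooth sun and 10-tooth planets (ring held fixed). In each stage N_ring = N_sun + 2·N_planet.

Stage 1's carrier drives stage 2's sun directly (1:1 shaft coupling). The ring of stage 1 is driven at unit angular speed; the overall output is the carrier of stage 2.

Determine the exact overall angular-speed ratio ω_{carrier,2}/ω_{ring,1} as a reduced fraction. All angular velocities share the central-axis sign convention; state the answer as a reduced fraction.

767/2880

Stage 1: N_ring = 21 + 2·19 = 59
Stage 1: 21(ω_s−ω_c) = −59(ω_r−ω_c),  ω_s=0, ω_r=1
Stage 1: 21(0−ω_c) = −59(1−ω_c)  ⇒  80ω_c = 59  ⇒  ω_c = 59/80
  ⇒ ω_c¹/ω_r¹ = 59/80
Stage 2: N_ring = 26 + 2·10 = 46
Stage 2: 26(ω_s−ω_c) = −46(ω_r−ω_c),  ω_r=0, ω_s=1
Stage 2: 26(1−ω_c) = −46(0−ω_c)  ⇒  72ω_c = 26  ⇒  ω_c = 13/36
  ⇒ ω_c²/ω_s² = 13/36
Coupling ω_s² = ω_c¹ ⇒ overall = 59/80 × 13/36 = 767/2880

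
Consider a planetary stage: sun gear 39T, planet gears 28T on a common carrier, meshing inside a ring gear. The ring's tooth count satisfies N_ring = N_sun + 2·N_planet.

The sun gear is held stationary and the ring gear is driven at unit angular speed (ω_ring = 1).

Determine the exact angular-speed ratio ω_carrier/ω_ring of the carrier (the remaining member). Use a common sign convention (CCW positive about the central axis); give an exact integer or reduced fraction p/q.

N_ring = 39 + 2·28 = 95
39(ω_s−ω_c) = −95(ω_r−ω_c),  ω_s=0, ω_r=1
39(0−ω_c) = −95(1−ω_c)  ⇒  134ω_c = 95  ⇒  ω_c = 95/134
ω_c/ω_r = 95/134

95/134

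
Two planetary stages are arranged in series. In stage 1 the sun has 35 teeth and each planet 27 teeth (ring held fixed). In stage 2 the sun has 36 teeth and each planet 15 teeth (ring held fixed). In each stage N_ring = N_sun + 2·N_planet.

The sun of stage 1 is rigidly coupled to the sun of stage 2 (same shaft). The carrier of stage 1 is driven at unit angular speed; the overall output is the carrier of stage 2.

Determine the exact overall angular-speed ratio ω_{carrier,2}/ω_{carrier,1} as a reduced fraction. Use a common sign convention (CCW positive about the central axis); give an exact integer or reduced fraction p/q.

744/595

Stage 1: N_ring = 35 + 2·27 = 89
Stage 1: 35(ω_s−ω_c) = −89(ω_r−ω_c),  ω_r=0, ω_c=1
Stage 1: ω_s = 1 − (89/35)(0−1) = 124/35
  ⇒ ω_s¹/ω_c¹ = 124/35
Stage 2: N_ring = 36 + 2·15 = 66
Stage 2: 36(ω_s−ω_c) = −66(ω_r−ω_c),  ω_r=0, ω_s=1
Stage 2: 36(1−ω_c) = −66(0−ω_c)  ⇒  102ω_c = 36  ⇒  ω_c = 6/17
  ⇒ ω_c²/ω_s² = 6/17
Coupling ω_s² = ω_s¹ ⇒ overall = 124/35 × 6/17 = 744/595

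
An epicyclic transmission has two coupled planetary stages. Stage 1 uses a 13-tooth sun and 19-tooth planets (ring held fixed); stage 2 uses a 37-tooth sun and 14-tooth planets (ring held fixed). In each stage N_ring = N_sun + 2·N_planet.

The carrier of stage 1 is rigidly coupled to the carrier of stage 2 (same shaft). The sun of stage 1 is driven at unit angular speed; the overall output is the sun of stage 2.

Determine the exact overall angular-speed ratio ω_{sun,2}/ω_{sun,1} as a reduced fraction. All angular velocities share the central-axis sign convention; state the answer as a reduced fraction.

663/1184

Stage 1: N_ring = 13 + 2·19 = 51
Stage 1: 13(ω_s−ω_c) = −51(ω_r−ω_c),  ω_r=0, ω_s=1
Stage 1: 13(1−ω_c) = −51(0−ω_c)  ⇒  64ω_c = 13  ⇒  ω_c = 13/64
  ⇒ ω_c¹/ω_s¹ = 13/64
Stage 2: N_ring = 37 + 2·14 = 65
Stage 2: 37(ω_s−ω_c) = −65(ω_r−ω_c),  ω_r=0, ω_c=1
Stage 2: ω_s = 1 − (65/37)(0−1) = 102/37
  ⇒ ω_s²/ω_c² = 102/37
Coupling ω_c² = ω_c¹ ⇒ overall = 13/64 × 102/37 = 663/1184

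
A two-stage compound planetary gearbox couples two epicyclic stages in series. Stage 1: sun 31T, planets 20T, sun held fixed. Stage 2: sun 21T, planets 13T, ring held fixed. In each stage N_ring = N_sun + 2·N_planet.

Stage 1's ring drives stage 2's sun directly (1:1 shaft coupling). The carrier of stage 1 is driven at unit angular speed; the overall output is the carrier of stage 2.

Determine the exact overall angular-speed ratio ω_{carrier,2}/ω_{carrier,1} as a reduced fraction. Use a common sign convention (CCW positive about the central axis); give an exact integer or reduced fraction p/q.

Stage 1: N_ring = 31 + 2·20 = 71
Stage 1: 31(ω_s−ω_c) = −71(ω_r−ω_c),  ω_s=0, ω_c=1
Stage 1: ω_r = 1 − (31/71)(0−1) = 102/71
  ⇒ ω_r¹/ω_c¹ = 102/71
Stage 2: N_ring = 21 + 2·13 = 47
Stage 2: 21(ω_s−ω_c) = −47(ω_r−ω_c),  ω_r=0, ω_s=1
Stage 2: 21(1−ω_c) = −47(0−ω_c)  ⇒  68ω_c = 21  ⇒  ω_c = 21/68
  ⇒ ω_c²/ω_s² = 21/68
Coupling ω_s² = ω_r¹ ⇒ overall = 102/71 × 21/68 = 63/142

63/142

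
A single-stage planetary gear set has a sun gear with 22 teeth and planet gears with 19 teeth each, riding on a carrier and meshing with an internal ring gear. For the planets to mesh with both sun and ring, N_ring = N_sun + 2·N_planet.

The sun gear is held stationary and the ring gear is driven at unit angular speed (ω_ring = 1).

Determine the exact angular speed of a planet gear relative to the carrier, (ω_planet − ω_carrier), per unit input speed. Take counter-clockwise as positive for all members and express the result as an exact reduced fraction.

660/779

N_ring = 22 + 2·19 = 60
22(ω_s−ω_c) = −60(ω_r−ω_c),  ω_s=0, ω_r=1
22(0−ω_c) = −60(1−ω_c)  ⇒  82ω_c = 60  ⇒  ω_c = 30/41
sun–planet: 22·(0−30/41) = −19·(ω_p−ω_c)  ⇒  ω_p−ω_c = −(22/19)·(-30/41) = 660/779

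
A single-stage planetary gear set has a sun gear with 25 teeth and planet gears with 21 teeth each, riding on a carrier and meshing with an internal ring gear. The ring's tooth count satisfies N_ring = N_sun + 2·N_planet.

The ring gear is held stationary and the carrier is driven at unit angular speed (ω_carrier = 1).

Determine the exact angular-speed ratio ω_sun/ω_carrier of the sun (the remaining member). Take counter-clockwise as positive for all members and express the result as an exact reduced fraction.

92/25

N_ring = 25 + 2·21 = 67
25(ω_s−ω_c) = −67(ω_r−ω_c),  ω_r=0, ω_c=1
ω_s = 1 − (67/25)(0−1) = 92/25
ω_s/ω_c = 92/25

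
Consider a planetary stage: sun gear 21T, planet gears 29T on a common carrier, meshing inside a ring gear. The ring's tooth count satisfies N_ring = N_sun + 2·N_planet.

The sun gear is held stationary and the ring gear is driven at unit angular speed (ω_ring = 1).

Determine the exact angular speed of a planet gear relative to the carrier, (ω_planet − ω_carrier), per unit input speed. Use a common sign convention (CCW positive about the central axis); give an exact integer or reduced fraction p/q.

N_ring = 21 + 2·29 = 79
21(ω_s−ω_c) = −79(ω_r−ω_c),  ω_s=0, ω_r=1
21(0−ω_c) = −79(1−ω_c)  ⇒  100ω_c = 79  ⇒  ω_c = 79/100
sun–planet: 21·(0−79/100) = −29·(ω_p−ω_c)  ⇒  ω_p−ω_c = −(21/29)·(-79/100) = 1659/2900

1659/2900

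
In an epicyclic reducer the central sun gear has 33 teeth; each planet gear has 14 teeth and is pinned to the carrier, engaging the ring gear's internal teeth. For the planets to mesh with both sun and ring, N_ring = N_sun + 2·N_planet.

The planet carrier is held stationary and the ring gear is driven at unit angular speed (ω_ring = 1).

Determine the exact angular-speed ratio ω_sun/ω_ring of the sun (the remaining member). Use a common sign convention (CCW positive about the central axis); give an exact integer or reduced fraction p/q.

-61/33

N_ring = 33 + 2·14 = 61
33(ω_s−ω_c) = −61(ω_r−ω_c),  ω_c=0, ω_r=1
ω_s = 0 − (61/33)(1−0) = -61/33
ω_s/ω_r = -61/33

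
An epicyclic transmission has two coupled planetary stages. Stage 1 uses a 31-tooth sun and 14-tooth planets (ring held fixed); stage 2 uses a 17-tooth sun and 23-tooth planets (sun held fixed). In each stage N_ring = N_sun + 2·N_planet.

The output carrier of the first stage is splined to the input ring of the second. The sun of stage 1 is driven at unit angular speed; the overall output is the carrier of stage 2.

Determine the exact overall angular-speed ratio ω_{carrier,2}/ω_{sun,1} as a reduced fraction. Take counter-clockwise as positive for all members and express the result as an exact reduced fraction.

217/800

Stage 1: N_ring = 31 + 2·14 = 59
Stage 1: 31(ω_s−ω_c) = −59(ω_r−ω_c),  ω_r=0, ω_s=1
Stage 1: 31(1−ω_c) = −59(0−ω_c)  ⇒  90ω_c = 31  ⇒  ω_c = 31/90
  ⇒ ω_c¹/ω_s¹ = 31/90
Stage 2: N_ring = 17 + 2·23 = 63
Stage 2: 17(ω_s−ω_c) = −63(ω_r−ω_c),  ω_s=0, ω_r=1
Stage 2: 17(0−ω_c) = −63(1−ω_c)  ⇒  80ω_c = 63  ⇒  ω_c = 63/80
  ⇒ ω_c²/ω_r² = 63/80
Coupling ω_r² = ω_c¹ ⇒ overall = 31/90 × 63/80 = 217/800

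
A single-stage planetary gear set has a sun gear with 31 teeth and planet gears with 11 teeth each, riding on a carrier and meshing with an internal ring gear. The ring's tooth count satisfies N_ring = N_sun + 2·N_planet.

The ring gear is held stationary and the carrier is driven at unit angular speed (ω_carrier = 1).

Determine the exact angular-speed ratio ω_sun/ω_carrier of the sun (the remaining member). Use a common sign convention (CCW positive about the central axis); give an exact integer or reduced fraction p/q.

84/31

N_ring = 31 + 2·11 = 53
31(ω_s−ω_c) = −53(ω_r−ω_c),  ω_r=0, ω_c=1
ω_s = 1 − (53/31)(0−1) = 84/31
ω_s/ω_c = 84/31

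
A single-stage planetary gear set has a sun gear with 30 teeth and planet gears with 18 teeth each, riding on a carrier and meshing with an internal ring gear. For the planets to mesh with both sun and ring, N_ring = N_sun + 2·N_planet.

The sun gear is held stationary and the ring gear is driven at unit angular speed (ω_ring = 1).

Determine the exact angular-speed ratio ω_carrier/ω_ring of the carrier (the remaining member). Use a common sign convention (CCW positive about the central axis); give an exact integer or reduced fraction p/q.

11/16

N_ring = 30 + 2·18 = 66
30(ω_s−ω_c) = −66(ω_r−ω_c),  ω_s=0, ω_r=1
30(0−ω_c) = −66(1−ω_c)  ⇒  96ω_c = 66  ⇒  ω_c = 11/16
ω_c/ω_r = 11/16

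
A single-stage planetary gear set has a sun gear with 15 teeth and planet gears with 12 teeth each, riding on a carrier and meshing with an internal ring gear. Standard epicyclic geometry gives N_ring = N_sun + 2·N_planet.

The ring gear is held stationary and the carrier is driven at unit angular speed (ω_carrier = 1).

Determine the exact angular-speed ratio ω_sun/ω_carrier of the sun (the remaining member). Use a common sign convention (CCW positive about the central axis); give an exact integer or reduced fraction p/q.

N_ring = 15 + 2·12 = 39
15(ω_s−ω_c) = −39(ω_r−ω_c),  ω_r=0, ω_c=1
ω_s = 1 − (39/15)(0−1) = 18/5
ω_s/ω_c = 18/5

18/5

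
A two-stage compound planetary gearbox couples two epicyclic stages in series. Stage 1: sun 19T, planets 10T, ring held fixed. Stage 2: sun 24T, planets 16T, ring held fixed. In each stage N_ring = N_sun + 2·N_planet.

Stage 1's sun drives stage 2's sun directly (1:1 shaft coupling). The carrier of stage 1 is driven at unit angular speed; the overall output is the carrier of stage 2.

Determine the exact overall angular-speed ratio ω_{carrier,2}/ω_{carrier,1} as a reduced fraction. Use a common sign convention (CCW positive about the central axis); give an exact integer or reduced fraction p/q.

Stage 1: N_ring = 19 + 2·10 = 39
Stage 1: 19(ω_s−ω_c) = −39(ω_r−ω_c),  ω_r=0, ω_c=1
Stage 1: ω_s = 1 − (39/19)(0−1) = 58/19
  ⇒ ω_s¹/ω_c¹ = 58/19
Stage 2: N_ring = 24 + 2·16 = 56
Stage 2: 24(ω_s−ω_c) = −56(ω_r−ω_c),  ω_r=0, ω_s=1
Stage 2: 24(1−ω_c) = −56(0−ω_c)  ⇒  80ω_c = 24  ⇒  ω_c = 3/10
  ⇒ ω_c²/ω_s² = 3/10
Coupling ω_s² = ω_s¹ ⇒ overall = 58/19 × 3/10 = 87/95

87/95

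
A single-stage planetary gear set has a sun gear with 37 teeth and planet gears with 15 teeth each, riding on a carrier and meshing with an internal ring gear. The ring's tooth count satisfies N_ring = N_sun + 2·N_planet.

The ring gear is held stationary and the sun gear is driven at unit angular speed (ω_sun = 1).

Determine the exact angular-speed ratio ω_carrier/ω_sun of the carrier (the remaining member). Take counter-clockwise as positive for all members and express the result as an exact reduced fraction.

37/104

N_ring = 37 + 2·15 = 67
37(ω_s−ω_c) = −67(ω_r−ω_c),  ω_r=0, ω_s=1
37(1−ω_c) = −67(0−ω_c)  ⇒  104ω_c = 37  ⇒  ω_c = 37/104
ω_c/ω_s = 37/104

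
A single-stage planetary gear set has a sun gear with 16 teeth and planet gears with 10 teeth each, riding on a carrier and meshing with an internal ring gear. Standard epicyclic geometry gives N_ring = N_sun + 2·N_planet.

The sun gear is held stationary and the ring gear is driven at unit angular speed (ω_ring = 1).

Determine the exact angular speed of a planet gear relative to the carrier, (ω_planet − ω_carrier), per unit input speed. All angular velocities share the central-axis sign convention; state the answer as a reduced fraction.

N_ring = 16 + 2·10 = 36
16(ω_s−ω_c) = −36(ω_r−ω_c),  ω_s=0, ω_r=1
16(0−ω_c) = −36(1−ω_c)  ⇒  52ω_c = 36  ⇒  ω_c = 9/13
sun–planet: 16·(0−9/13) = −10·(ω_p−ω_c)  ⇒  ω_p−ω_c = −(16/10)·(-9/13) = 72/65

72/65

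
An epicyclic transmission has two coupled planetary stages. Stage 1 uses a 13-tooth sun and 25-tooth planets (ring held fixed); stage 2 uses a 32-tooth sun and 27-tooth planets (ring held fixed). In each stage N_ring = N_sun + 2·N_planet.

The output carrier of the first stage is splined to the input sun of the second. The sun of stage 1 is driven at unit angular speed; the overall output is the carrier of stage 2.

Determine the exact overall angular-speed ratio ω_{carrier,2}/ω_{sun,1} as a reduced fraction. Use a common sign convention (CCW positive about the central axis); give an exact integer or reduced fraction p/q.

52/1121

Stage 1: N_ring = 13 + 2·25 = 63
Stage 1: 13(ω_s−ω_c) = −63(ω_r−ω_c),  ω_r=0, ω_s=1
Stage 1: 13(1−ω_c) = −63(0−ω_c)  ⇒  76ω_c = 13  ⇒  ω_c = 13/76
  ⇒ ω_c¹/ω_s¹ = 13/76
Stage 2: N_ring = 32 + 2·27 = 86
Stage 2: 32(ω_s−ω_c) = −86(ω_r−ω_c),  ω_r=0, ω_s=1
Stage 2: 32(1−ω_c) = −86(0−ω_c)  ⇒  118ω_c = 32  ⇒  ω_c = 16/59
  ⇒ ω_c²/ω_s² = 16/59
Coupling ω_s² = ω_c¹ ⇒ overall = 13/76 × 16/59 = 52/1121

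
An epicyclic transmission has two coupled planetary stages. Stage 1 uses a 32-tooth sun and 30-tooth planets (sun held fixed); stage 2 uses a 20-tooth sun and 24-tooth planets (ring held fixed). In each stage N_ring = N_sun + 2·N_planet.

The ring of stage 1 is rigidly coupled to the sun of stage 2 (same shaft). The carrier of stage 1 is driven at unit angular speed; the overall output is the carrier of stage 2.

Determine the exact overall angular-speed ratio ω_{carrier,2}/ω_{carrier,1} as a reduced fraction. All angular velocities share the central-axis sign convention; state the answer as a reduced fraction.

Stage 1: N_ring = 32 + 2·30 = 92
Stage 1: 32(ω_s−ω_c) = −92(ω_r−ω_c),  ω_s=0, ω_c=1
Stage 1: ω_r = 1 − (32/92)(0−1) = 31/23
  ⇒ ω_r¹/ω_c¹ = 31/23
Stage 2: N_ring = 20 + 2·24 = 68
Stage 2: 20(ω_s−ω_c) = −68(ω_r−ω_c),  ω_r=0, ω_s=1
Stage 2: 20(1−ω_c) = −68(0−ω_c)  ⇒  88ω_c = 20  ⇒  ω_c = 5/22
  ⇒ ω_c²/ω_s² = 5/22
Coupling ω_s² = ω_r¹ ⇒ overall = 31/23 × 5/22 = 155/506

155/506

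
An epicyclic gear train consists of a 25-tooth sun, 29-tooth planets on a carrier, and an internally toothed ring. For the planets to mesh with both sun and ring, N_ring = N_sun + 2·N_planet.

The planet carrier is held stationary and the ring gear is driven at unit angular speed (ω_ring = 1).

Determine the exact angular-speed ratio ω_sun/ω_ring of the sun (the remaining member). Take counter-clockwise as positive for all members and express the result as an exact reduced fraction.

-83/25

N_ring = 25 + 2·29 = 83
25(ω_s−ω_c) = −83(ω_r−ω_c),  ω_c=0, ω_r=1
ω_s = 0 − (83/25)(1−0) = -83/25
ω_s/ω_r = -83/25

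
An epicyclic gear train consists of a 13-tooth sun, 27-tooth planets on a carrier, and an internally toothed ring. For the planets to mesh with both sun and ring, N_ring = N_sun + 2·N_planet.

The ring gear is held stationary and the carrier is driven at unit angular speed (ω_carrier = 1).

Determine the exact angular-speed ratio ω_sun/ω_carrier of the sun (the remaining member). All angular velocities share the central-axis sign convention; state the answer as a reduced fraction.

N_ring = 13 + 2·27 = 67
13(ω_s−ω_c) = −67(ω_r−ω_c),  ω_r=0, ω_c=1
ω_s = 1 − (67/13)(0−1) = 80/13
ω_s/ω_c = 80/13

80/13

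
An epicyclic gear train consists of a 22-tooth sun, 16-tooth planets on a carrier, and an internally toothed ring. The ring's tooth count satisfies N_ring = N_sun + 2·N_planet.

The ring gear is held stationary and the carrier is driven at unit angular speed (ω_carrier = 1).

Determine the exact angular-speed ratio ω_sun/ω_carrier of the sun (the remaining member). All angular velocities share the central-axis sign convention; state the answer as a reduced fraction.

N_ring = 22 + 2·16 = 54
22(ω_s−ω_c) = −54(ω_r−ω_c),  ω_r=0, ω_c=1
ω_s = 1 − (54/22)(0−1) = 38/11
ω_s/ω_c = 38/11

38/11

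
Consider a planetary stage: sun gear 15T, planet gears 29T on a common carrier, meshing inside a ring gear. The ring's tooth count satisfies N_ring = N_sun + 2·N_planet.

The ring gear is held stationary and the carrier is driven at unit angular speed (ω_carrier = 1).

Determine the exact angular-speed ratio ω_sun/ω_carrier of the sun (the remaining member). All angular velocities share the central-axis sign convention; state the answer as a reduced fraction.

88/15

N_ring = 15 + 2·29 = 73
15(ω_s−ω_c) = −73(ω_r−ω_c),  ω_r=0, ω_c=1
ω_s = 1 − (73/15)(0−1) = 88/15
ω_s/ω_c = 88/15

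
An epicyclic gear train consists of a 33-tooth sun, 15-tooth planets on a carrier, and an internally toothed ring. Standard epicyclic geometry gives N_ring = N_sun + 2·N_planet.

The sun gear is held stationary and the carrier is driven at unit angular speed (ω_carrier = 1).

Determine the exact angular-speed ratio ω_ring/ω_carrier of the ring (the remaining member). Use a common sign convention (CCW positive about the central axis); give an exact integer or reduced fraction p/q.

32/21

N_ring = 33 + 2·15 = 63
33(ω_s−ω_c) = −63(ω_r−ω_c),  ω_s=0, ω_c=1
ω_r = 1 − (33/63)(0−1) = 32/21
ω_r/ω_c = 32/21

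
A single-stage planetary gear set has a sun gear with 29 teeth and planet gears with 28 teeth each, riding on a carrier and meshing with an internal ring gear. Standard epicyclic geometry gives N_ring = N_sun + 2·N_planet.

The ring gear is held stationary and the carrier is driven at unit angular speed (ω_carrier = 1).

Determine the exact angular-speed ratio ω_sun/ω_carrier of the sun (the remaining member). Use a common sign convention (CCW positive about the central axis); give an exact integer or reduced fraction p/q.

N_ring = 29 + 2·28 = 85
29(ω_s−ω_c) = −85(ω_r−ω_c),  ω_r=0, ω_c=1
ω_s = 1 − (85/29)(0−1) = 114/29
ω_s/ω_c = 114/29

114/29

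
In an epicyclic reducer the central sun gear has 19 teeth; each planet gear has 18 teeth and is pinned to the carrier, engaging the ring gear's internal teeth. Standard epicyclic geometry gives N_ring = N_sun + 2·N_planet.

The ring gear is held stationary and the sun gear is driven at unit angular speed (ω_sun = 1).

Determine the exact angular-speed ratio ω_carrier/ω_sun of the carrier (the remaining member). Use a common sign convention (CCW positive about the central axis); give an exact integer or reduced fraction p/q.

19/74

N_ring = 19 + 2·18 = 55
19(ω_s−ω_c) = −55(ω_r−ω_c),  ω_r=0, ω_s=1
19(1−ω_c) = −55(0−ω_c)  ⇒  74ω_c = 19  ⇒  ω_c = 19/74
ω_c/ω_s = 19/74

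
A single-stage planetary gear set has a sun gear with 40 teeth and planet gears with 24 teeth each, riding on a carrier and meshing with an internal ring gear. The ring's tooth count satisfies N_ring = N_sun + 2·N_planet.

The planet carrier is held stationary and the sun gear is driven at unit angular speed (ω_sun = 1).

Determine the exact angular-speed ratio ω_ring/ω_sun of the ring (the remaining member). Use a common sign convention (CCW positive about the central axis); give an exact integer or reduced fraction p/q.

N_ring = 40 + 2·24 = 88
40(ω_s−ω_c) = −88(ω_r−ω_c),  ω_c=0, ω_s=1
ω_r = 0 − (40/88)(1−0) = -5/11
ω_r/ω_s = -5/11

-5/11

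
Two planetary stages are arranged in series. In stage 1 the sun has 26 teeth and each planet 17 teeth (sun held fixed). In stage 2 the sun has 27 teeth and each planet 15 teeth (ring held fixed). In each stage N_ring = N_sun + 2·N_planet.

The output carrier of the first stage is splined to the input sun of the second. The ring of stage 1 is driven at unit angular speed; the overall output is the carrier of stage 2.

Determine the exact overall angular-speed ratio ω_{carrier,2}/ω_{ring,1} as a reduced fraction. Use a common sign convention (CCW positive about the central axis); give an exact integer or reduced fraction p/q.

Stage 1: N_ring = 26 + 2·17 = 60
Stage 1: 26(ω_s−ω_c) = −60(ω_r−ω_c),  ω_s=0, ω_r=1
Stage 1: 26(0−ω_c) = −60(1−ω_c)  ⇒  86ω_c = 60  ⇒  ω_c = 30/43
  ⇒ ω_c¹/ω_r¹ = 30/43
Stage 2: N_ring = 27 + 2·15 = 57
Stage 2: 27(ω_s−ω_c) = −57(ω_r−ω_c),  ω_r=0, ω_s=1
Stage 2: 27(1−ω_c) = −57(0−ω_c)  ⇒  84ω_c = 27  ⇒  ω_c = 9/28
  ⇒ ω_c²/ω_s² = 9/28
Coupling ω_s² = ω_c¹ ⇒ overall = 30/43 × 9/28 = 135/602

135/602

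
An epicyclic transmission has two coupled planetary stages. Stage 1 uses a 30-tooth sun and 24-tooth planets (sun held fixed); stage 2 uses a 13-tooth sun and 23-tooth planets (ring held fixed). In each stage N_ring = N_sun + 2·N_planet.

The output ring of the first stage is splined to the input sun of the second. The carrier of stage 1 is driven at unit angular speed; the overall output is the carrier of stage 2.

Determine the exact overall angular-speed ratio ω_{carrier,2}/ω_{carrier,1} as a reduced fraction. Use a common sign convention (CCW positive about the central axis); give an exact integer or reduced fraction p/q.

1/4

Stage 1: N_ring = 30 + 2·24 = 78
Stage 1: 30(ω_s−ω_c) = −78(ω_r−ω_c),  ω_s=0, ω_c=1
Stage 1: ω_r = 1 − (30/78)(0−1) = 18/13
  ⇒ ω_r¹/ω_c¹ = 18/13
Stage 2: N_ring = 13 + 2·23 = 59
Stage 2: 13(ω_s−ω_c) = −59(ω_r−ω_c),  ω_r=0, ω_s=1
Stage 2: 13(1−ω_c) = −59(0−ω_c)  ⇒  72ω_c = 13  ⇒  ω_c = 13/72
  ⇒ ω_c²/ω_s² = 13/72
Coupling ω_s² = ω_r¹ ⇒ overall = 18/13 × 13/72 = 1/4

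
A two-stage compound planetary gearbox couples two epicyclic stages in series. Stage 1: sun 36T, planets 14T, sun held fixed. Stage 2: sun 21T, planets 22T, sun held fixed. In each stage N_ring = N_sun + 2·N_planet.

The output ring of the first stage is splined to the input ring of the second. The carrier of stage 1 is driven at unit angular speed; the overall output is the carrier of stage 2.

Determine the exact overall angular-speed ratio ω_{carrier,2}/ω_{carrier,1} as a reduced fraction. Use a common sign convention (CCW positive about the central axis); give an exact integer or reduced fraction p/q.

1625/1376

Stage 1: N_ring = 36 + 2·14 = 64
Stage 1: 36(ω_s−ω_c) = −64(ω_r−ω_c),  ω_s=0, ω_c=1
Stage 1: ω_r = 1 − (36/64)(0−1) = 25/16
  ⇒ ω_r¹/ω_c¹ = 25/16
Stage 2: N_ring = 21 + 2·22 = 65
Stage 2: 21(ω_s−ω_c) = −65(ω_r−ω_c),  ω_s=0, ω_r=1
Stage 2: 21(0−ω_c) = −65(1−ω_c)  ⇒  86ω_c = 65  ⇒  ω_c = 65/86
  ⇒ ω_c²/ω_r² = 65/86
Coupling ω_r² = ω_r¹ ⇒ overall = 25/16 × 65/86 = 1625/1376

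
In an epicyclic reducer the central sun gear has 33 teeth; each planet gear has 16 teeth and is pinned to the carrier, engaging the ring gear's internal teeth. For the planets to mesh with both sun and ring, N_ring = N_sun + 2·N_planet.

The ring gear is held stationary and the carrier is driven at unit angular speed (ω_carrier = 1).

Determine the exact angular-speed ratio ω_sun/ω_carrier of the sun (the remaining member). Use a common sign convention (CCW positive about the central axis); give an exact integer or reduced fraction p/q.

N_ring = 33 + 2·16 = 65
33(ω_s−ω_c) = −65(ω_r−ω_c),  ω_r=0, ω_c=1
ω_s = 1 − (65/33)(0−1) = 98/33
ω_s/ω_c = 98/33

98/33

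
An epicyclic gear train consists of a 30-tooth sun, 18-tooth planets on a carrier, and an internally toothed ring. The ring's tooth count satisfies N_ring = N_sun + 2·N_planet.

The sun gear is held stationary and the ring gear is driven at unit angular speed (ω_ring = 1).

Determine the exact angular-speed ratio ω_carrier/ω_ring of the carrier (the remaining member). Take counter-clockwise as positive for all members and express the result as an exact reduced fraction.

N_ring = 30 + 2·18 = 66
30(ω_s−ω_c) = −66(ω_r−ω_c),  ω_s=0, ω_r=1
30(0−ω_c) = −66(1−ω_c)  ⇒  96ω_c = 66  ⇒  ω_c = 11/16
ω_c/ω_r = 11/16

11/16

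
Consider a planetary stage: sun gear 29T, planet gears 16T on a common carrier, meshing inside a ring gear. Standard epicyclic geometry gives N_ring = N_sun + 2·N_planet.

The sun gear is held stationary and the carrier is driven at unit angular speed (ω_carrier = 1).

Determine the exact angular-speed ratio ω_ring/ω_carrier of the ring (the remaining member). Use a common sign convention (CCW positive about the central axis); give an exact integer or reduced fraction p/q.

N_ring = 29 + 2·16 = 61
29(ω_s−ω_c) = −61(ω_r−ω_c),  ω_s=0, ω_c=1
ω_r = 1 − (29/61)(0−1) = 90/61
ω_r/ω_c = 90/61

90/61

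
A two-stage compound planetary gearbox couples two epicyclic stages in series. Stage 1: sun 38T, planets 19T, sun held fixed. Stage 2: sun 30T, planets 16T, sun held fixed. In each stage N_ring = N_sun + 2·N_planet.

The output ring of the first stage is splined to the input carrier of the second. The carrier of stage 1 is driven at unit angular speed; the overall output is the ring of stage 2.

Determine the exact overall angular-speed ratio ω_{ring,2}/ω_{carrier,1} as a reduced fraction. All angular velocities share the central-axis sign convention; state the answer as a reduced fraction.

69/31

Stage 1: N_ring = 38 + 2·19 = 76
Stage 1: 38(ω_s−ω_c) = −76(ω_r−ω_c),  ω_s=0, ω_c=1
Stage 1: ω_r = 1 − (38/76)(0−1) = 3/2
  ⇒ ω_r¹/ω_c¹ = 3/2
Stage 2: N_ring = 30 + 2·16 = 62
Stage 2: 30(ω_s−ω_c) = −62(ω_r−ω_c),  ω_s=0, ω_c=1
Stage 2: ω_r = 1 − (30/62)(0−1) = 46/31
  ⇒ ω_r²/ω_c² = 46/31
Coupling ω_c² = ω_r¹ ⇒ overall = 3/2 × 46/31 = 69/31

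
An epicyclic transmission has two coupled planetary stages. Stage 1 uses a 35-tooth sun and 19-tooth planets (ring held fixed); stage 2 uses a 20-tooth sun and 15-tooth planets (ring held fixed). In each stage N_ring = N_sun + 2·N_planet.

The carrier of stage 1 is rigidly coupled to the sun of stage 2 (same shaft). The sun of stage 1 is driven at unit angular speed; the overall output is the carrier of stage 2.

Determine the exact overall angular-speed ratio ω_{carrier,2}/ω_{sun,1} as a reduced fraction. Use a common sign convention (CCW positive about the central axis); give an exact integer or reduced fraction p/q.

5/54

Stage 1: N_ring = 35 + 2·19 = 73
Stage 1: 35(ω_s−ω_c) = −73(ω_r−ω_c),  ω_r=0, ω_s=1
Stage 1: 35(1−ω_c) = −73(0−ω_c)  ⇒  108ω_c = 35  ⇒  ω_c = 35/108
  ⇒ ω_c¹/ω_s¹ = 35/108
Stage 2: N_ring = 20 + 2·15 = 50
Stage 2: 20(ω_s−ω_c) = −50(ω_r−ω_c),  ω_r=0, ω_s=1
Stage 2: 20(1−ω_c) = −50(0−ω_c)  ⇒  70ω_c = 20  ⇒  ω_c = 2/7
  ⇒ ω_c²/ω_s² = 2/7
Coupling ω_s² = ω_c¹ ⇒ overall = 35/108 × 2/7 = 5/54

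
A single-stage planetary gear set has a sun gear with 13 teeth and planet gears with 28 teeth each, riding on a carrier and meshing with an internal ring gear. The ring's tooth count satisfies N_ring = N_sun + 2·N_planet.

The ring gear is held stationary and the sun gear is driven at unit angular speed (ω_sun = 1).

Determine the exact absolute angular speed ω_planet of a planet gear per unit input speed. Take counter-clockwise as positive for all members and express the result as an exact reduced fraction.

-13/56

N_ring = 13 + 2·28 = 69
13(ω_s−ω_c) = −69(ω_r−ω_c),  ω_r=0, ω_s=1
13(1−ω_c) = −69(0−ω_c)  ⇒  82ω_c = 13  ⇒  ω_c = 13/82
sun–planet: 13·(1−13/82) = −28·(ω_p−ω_c)  ⇒  ω_p−ω_c = −(13/28)·(69/82) = -897/2296
ω_p = 13/82 − 897/2296 = -13/56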